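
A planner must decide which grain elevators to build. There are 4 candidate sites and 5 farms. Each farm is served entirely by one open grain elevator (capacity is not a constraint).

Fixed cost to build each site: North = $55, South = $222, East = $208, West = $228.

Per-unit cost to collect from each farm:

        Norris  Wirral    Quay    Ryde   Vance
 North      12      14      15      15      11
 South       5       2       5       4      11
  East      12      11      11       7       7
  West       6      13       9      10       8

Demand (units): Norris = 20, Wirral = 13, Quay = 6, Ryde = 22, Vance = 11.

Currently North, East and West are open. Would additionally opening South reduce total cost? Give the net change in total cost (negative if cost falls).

Yes — net change −5 (cost falls by 5).

Current service cost with {North, East, West}: 548.
Adding South: each farm re-picks its cheapest; new service cost 321, saving 227.
Extra fixed cost: 222. Net change = 222 − 227 = -5.
(Totals: 1039 → 1034.)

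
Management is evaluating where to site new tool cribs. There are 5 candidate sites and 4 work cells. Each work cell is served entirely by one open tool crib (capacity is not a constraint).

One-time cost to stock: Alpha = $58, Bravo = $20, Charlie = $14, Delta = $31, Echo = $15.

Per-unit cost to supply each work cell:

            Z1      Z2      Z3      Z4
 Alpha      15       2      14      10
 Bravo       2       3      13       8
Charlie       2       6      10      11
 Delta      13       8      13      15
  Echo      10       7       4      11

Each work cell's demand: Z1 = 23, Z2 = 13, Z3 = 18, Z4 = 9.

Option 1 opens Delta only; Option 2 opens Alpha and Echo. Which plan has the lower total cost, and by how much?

Option 2 is cheaper by 312.

Option 1: {Delta}: Z1→Delta 13·23=299, Z2→Delta 8·13=104, Z3→Delta 13·18=234, Z4→Delta 15·9=135. Service 772; fixed 31; total 803.
Option 2: {Alpha, Echo}: Z1→Echo 10·23=230, Z2→Alpha 2·13=26, Z3→Echo 4·18=72, Z4→Alpha 10·9=90. Service 418; fixed 73; total 491.
Difference: |803 − 491| = 312.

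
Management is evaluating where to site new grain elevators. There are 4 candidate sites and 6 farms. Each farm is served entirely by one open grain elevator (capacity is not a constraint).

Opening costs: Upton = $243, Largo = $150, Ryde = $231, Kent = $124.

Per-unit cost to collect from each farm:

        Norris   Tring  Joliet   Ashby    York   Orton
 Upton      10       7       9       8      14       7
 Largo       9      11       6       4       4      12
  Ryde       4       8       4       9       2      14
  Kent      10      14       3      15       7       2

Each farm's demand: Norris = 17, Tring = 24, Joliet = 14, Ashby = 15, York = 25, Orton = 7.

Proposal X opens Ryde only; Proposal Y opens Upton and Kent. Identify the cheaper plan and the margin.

Proposal X: {Ryde}: Norris→Ryde 4·17=68, Tring→Ryde 8·24=192, Joliet→Ryde 4·14=56, Ashby→Ryde 9·15=135, York→Ryde 2·25=50, Orton→Ryde 14·7=98. Service 599; fixed 231; total 830.
Proposal Y: {Upton, Kent}: Norris→Upton 10·17=170, Tring→Upton 7·24=168, Joliet→Kent 3·14=42, Ashby→Upton 8·15=120, York→Kent 7·25=175, Orton→Kent 2·7=14. Service 689; fixed 367; total 1056.
Difference: |830 − 1056| = 226.

Proposal X is cheaper by 226.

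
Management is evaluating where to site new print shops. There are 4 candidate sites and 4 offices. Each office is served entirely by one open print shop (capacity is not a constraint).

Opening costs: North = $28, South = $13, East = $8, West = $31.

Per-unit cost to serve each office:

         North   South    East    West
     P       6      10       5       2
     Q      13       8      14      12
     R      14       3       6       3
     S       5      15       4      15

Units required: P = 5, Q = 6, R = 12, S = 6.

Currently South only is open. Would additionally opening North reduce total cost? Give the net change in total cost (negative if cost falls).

Current service cost with {South}: 224.
Adding North: each office re-picks its cheapest; new service cost 144, saving 80.
Extra fixed cost: 28. Net change = 28 − 80 = -52.
(Totals: 237 → 185.)

Yes — net change −52 (cost falls by 52).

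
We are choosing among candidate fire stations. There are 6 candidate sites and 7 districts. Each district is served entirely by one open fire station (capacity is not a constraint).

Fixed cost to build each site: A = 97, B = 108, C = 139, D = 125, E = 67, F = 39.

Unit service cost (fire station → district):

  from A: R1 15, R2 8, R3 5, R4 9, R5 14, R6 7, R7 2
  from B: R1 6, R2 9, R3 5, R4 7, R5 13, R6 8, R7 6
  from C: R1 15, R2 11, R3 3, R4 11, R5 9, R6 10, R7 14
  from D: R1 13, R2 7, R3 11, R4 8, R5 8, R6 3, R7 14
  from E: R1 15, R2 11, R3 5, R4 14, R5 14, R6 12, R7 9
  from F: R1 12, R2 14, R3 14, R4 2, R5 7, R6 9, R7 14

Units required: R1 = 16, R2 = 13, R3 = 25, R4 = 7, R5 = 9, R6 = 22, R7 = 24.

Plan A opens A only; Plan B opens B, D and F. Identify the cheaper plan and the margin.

Plan A: {A}: R1→A 15·16=240, R2→A 8·13=104, R3→A 5·25=125, R4→A 9·7=63, R5→A 14·9=126, R6→A 7·22=154, R7→A 2·24=48. Service 860; fixed 97; total 957.
Plan B: {B, D, F}: R1→B 6·16=96, R2→D 7·13=91, R3→B 5·25=125, R4→F 2·7=14, R5→F 7·9=63, R6→D 3·22=66, R7→B 6·24=144. Service 599; fixed 272; total 871.
Difference: |957 − 871| = 86.

Plan B is cheaper by 86.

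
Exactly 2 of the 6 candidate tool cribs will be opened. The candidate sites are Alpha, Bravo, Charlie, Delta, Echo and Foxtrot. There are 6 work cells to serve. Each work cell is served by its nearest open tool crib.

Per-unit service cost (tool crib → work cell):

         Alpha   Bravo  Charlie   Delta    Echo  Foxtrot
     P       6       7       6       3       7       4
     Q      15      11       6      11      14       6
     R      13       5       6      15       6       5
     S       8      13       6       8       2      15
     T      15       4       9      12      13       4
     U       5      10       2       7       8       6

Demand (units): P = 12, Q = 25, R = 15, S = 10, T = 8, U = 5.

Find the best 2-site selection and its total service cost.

Choose Echo and Foxtrot; total service cost 355.

With exactly 2 open, each work cell uses its cheapest among the chosen.
{Echo, Foxtrot}: P→Foxtrot 4·12=48, Q→Foxtrot 6·25=150, R→Foxtrot 5·15=75, S→Echo 2·10=20, T→Foxtrot 4·8=32, U→Foxtrot 6·5=30. Service cost 355.
{Charlie, Foxtrot}: service cost 375
{Bravo, Charlie}: service cost 399
Among all 15 size-2 choices, {Echo, Foxtrot} is lowest.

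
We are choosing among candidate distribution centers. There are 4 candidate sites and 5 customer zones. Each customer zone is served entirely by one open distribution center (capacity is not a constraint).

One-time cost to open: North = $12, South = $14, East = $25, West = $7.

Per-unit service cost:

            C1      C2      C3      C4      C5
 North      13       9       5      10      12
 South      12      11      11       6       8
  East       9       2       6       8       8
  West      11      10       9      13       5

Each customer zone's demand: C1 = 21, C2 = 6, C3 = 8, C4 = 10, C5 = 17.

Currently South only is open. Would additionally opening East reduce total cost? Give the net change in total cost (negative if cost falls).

Yes — net change −132 (cost falls by 132).

Current service cost with {South}: 602.
Adding East: each customer zone re-picks its cheapest; new service cost 445, saving 157.
Extra fixed cost: 25. Net change = 25 − 157 = -132.
(Totals: 616 → 484.)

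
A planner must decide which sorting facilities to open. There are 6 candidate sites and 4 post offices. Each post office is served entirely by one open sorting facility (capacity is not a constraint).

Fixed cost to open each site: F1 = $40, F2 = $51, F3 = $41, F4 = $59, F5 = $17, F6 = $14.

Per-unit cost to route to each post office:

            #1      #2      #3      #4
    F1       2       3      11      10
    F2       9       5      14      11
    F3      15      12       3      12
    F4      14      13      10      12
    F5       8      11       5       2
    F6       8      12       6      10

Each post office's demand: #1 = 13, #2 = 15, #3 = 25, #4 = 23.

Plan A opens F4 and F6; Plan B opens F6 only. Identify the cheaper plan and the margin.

Plan A: {F4, F6}: #1→F6 8·13=104, #2→F6 12·15=180, #3→F6 6·25=150, #4→F6 10·23=230. Service 664; fixed 73; total 737.
Plan B: {F6}: #1→F6 8·13=104, #2→F6 12·15=180, #3→F6 6·25=150, #4→F6 10·23=230. Service 664; fixed 14; total 678.
Difference: |737 − 678| = 59.

Plan B is cheaper by 59.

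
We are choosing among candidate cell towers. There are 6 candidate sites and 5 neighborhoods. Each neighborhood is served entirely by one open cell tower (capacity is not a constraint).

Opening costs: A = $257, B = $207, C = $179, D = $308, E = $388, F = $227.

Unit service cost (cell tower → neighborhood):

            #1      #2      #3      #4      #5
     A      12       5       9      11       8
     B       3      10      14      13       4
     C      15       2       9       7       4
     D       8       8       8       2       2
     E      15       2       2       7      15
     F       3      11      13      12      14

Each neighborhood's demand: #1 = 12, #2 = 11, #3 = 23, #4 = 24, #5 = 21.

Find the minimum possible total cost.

For any fixed open set, each neighborhood goes to its cheapest open site; total = fixed + service.
{D}: #1→D 8·12=96, #2→D 8·11=88, #3→D 8·23=184, #4→D 2·24=48, #5→D 2·21=42. Service 458; fixed 308; total 766.
{C}: #1→C 15·12=180, #2→C 2·11=22, #3→C 9·23=207, #4→C 7·24=168, #5→C 4·21=84. Service 661; fixed 179; total 840.
{C, D}: service 392 + fixed 487 = 879
{A, B, C, D, E, F}: service 194 + fixed 1566 = 1760
No other subset beats 766.

Minimum total cost: 766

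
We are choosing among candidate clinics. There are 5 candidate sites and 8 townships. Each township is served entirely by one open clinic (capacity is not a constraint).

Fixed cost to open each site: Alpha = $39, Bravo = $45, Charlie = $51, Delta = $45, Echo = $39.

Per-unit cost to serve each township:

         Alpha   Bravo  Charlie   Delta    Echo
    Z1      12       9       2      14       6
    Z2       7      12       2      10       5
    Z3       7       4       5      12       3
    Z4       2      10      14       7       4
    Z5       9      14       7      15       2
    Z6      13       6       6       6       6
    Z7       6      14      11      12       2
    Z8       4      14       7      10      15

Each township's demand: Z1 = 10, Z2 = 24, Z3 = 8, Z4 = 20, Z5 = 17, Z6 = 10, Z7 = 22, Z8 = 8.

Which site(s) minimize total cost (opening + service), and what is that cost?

Open Alpha, Charlie and Echo; minimum total cost 431.

For any fixed open set, each township goes to its cheapest open site; total = fixed + service.
{Alpha, Charlie, Echo}: Z1→Charlie 2·10=20, Z2→Charlie 2·24=48, Z3→Echo 3·8=24, Z4→Alpha 2·20=40, Z5→Echo 2·17=34, Z6→Charlie 6·10=60, Z7→Echo 2·22=44, Z8→Alpha 4·8=32. Service 302; fixed 129; total 431.
{Charlie, Echo}: service 366 + fixed 90 = 456
{Alpha, Bravo, Charlie, Echo}: service 302 + fixed 174 = 476
{Alpha, Bravo, Charlie, Delta, Echo}: service 302 + fixed 219 = 521
No other subset beats 431.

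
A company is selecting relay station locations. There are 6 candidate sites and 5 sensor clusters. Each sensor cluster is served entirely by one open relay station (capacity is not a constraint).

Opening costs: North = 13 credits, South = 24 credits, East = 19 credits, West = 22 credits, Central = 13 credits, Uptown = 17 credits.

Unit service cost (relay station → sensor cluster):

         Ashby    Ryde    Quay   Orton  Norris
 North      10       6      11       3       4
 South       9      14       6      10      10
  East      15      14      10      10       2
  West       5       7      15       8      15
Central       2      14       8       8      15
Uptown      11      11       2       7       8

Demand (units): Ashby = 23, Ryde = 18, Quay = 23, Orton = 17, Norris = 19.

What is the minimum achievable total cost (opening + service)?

For any fixed open set, each sensor cluster goes to its cheapest open site; total = fixed + service.
{North, East, Central, Uptown}: Ashby→Central 2·23=46, Ryde→North 6·18=108, Quay→Uptown 2·23=46, Orton→North 3·17=51, Norris→East 2·19=38. Service 289; fixed 62; total 351.
{North, Central, Uptown}: service 327 + fixed 43 = 370
{North, East, West, Central, Uptown}: service 289 + fixed 84 = 373
{North, South, East, West, Central, Uptown}: Ashby→Central 2·23=46, Ryde→North 6·18=108, Quay→Uptown 2·23=46, Orton→North 3·17=51, Norris→East 2·19=38. Service 289; fixed 108; total 397.
No other subset beats 351.

Minimum total cost: 351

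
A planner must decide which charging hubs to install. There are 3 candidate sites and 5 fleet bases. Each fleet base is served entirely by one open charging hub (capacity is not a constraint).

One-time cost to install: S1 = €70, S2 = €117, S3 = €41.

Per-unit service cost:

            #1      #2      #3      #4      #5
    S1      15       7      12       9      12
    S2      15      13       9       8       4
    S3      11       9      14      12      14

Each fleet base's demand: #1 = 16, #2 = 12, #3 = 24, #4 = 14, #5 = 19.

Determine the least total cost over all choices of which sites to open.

Minimum total cost: 846

For any fixed open set, each fleet base goes to its cheapest open site; total = fixed + service.
{S2, S3}: #1→S3 11·16=176, #2→S3 9·12=108, #3→S2 9·24=216, #4→S2 8·14=112, #5→S2 4·19=76. Service 688; fixed 158; total 846.
{S1, S2, S3}: service 664 + fixed 228 = 892
{S1, S2}: #1→S1 15·16=240, #2→S1 7·12=84, #3→S2 9·24=216, #4→S2 8·14=112, #5→S2 4·19=76. Service 728; fixed 187; total 915.
{S3}: service 1054 + fixed 41 = 1095
No other subset beats 846.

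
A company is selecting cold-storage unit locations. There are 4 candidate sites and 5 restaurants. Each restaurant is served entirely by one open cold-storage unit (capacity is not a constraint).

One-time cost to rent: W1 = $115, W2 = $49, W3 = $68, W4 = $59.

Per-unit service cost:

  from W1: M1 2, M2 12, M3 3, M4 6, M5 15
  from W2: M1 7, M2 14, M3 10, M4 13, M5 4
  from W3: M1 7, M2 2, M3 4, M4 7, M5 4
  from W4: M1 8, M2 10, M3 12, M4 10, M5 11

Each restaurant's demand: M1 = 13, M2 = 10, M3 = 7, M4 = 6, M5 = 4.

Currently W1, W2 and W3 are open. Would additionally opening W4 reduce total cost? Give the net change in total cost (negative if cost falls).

Current service cost with {W1, W2, W3}: 119.
Adding W4: each restaurant re-picks its cheapest; new service cost 119, saving 0.
Extra fixed cost: 59. Net change = 59 − 0 = 59.
(Totals: 351 → 410.)

No — net change +59 (cost rises by 59).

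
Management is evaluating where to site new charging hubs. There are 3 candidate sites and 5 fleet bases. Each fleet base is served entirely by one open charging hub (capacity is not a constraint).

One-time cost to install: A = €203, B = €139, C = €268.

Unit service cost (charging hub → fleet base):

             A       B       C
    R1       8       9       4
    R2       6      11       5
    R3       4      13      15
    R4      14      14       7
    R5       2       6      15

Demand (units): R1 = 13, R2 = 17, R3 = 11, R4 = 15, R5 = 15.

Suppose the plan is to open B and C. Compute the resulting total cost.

Each fleet base is assigned to its cheapest site among the open ones.
{B, C}: R1→C 4·13=52, R2→C 5·17=85, R3→B 13·11=143, R4→C 7·15=105, R5→B 6·15=90. Service 475; fixed 407; total 882.

Total cost: 882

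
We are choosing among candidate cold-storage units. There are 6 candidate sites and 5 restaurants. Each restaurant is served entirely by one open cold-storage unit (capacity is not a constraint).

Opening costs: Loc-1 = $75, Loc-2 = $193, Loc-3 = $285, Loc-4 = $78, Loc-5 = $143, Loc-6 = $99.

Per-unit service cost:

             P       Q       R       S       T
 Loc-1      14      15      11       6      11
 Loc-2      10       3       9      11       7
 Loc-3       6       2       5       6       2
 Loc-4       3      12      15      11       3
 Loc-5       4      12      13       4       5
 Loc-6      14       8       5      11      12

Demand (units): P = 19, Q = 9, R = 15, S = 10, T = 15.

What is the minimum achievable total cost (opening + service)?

For any fixed open set, each restaurant goes to its cheapest open site; total = fixed + service.
{Loc-4, Loc-6}: P→Loc-4 3·19=57, Q→Loc-6 8·9=72, R→Loc-6 5·15=75, S→Loc-4 11·10=110, T→Loc-4 3·15=45. Service 359; fixed 177; total 536.
{Loc-1, Loc-4, Loc-6}: service 309 + fixed 252 = 561
{Loc-5, Loc-6}: P→Loc-5 4·19=76, Q→Loc-6 8·9=72, R→Loc-6 5·15=75, S→Loc-5 4·10=40, T→Loc-5 5·15=75. Service 338; fixed 242; total 580.
{Loc-1, Loc-2, Loc-3, Loc-4, Loc-5, Loc-6}: service 220 + fixed 873 = 1093
No other subset beats 536.

Minimum total cost: 536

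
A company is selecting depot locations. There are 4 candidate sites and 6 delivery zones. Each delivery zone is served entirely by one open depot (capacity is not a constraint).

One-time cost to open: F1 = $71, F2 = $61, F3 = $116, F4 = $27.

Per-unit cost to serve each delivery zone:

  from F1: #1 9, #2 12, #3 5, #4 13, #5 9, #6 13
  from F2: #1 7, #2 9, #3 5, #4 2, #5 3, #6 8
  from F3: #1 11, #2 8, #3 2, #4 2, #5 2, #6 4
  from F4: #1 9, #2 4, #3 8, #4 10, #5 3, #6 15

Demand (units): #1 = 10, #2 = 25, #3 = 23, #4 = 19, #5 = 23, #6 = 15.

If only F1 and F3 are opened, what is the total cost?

Each delivery zone is assigned to its cheapest site among the open ones.
{F1, F3}: #1→F1 9·10=90, #2→F3 8·25=200, #3→F3 2·23=46, #4→F3 2·19=38, #5→F3 2·23=46, #6→F3 4·15=60. Service 480; fixed 187; total 667.

Total cost: 667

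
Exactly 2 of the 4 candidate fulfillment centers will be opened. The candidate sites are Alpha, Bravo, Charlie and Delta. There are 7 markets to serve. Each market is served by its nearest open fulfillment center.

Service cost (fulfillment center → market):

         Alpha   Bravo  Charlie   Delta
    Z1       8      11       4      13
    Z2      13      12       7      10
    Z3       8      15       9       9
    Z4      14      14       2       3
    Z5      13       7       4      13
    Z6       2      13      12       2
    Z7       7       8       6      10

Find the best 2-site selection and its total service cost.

With exactly 2 open, each market uses its cheapest among the chosen.
{Alpha, Charlie}: Z1→Charlie 4, Z2→Charlie 7, Z3→Alpha 8, Z4→Charlie 2, Z5→Charlie 4, Z6→Alpha 2, Z7→Charlie 6. Service cost 33.
{Charlie, Delta}: service cost 34
{Bravo, Charlie}: service cost 44
Among all 6 size-2 choices, {Alpha, Charlie} is lowest.

Choose Alpha and Charlie; total service cost 33.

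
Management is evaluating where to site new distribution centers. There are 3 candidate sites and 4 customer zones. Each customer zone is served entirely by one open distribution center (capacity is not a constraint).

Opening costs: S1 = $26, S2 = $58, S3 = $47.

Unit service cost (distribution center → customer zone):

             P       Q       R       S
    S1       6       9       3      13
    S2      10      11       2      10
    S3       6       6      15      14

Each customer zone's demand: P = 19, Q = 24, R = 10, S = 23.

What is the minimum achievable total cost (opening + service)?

Minimum total cost: 613

For any fixed open set, each customer zone goes to its cheapest open site; total = fixed + service.
{S2, S3}: P→S3 6·19=114, Q→S3 6·24=144, R→S2 2·10=20, S→S2 10·23=230. Service 508; fixed 105; total 613.
{S1, S2, S3}: service 508 + fixed 131 = 639
{S1, S3}: P→S1 6·19=114, Q→S3 6·24=144, R→S1 3·10=30, S→S1 13·23=299. Service 587; fixed 73; total 660.
{S1}: service 659 + fixed 26 = 685
No other subset beats 613.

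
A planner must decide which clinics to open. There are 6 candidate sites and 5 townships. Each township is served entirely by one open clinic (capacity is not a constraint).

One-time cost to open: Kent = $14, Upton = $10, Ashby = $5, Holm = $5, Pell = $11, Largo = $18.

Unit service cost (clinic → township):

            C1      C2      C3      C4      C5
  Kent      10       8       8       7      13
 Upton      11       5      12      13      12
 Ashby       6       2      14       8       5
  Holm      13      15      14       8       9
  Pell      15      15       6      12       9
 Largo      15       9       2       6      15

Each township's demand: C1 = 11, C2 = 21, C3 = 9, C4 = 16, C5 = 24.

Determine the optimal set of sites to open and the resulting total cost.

For any fixed open set, each township goes to its cheapest open site; total = fixed + service.
{Ashby, Largo}: C1→Ashby 6·11=66, C2→Ashby 2·21=42, C3→Largo 2·9=18, C4→Largo 6·16=96, C5→Ashby 5·24=120. Service 342; fixed 23; total 365.
{Ashby, Holm, Largo}: service 342 + fixed 28 = 370
{Upton, Ashby, Largo}: service 342 + fixed 33 = 375
{Kent, Upton, Ashby, Holm, Pell, Largo}: C1→Ashby 6·11=66, C2→Ashby 2·21=42, C3→Largo 2·9=18, C4→Largo 6·16=96, C5→Ashby 5·24=120. Service 342; fixed 63; total 405.
No other subset beats 365.

Open Ashby and Largo; minimum total cost 365.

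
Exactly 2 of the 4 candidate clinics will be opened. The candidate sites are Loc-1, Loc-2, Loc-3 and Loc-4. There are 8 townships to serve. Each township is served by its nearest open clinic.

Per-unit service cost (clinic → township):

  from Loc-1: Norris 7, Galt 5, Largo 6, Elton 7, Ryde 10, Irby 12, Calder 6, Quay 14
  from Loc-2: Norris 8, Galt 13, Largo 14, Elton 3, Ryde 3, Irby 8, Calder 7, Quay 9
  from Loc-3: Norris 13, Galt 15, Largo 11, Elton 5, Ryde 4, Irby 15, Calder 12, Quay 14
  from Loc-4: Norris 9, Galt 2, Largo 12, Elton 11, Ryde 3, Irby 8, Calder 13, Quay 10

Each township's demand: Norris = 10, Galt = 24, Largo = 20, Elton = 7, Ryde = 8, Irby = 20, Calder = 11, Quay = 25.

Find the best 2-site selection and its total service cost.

With exactly 2 open, each township uses its cheapest among the chosen.
{Loc-1, Loc-4}: Norris→Loc-1 7·10=70, Galt→Loc-4 2·24=48, Largo→Loc-1 6·20=120, Elton→Loc-1 7·7=49, Ryde→Loc-4 3·8=24, Irby→Loc-4 8·20=160, Calder→Loc-1 6·11=66, Quay→Loc-4 10·25=250. Service cost 787.
{Loc-1, Loc-2}: service cost 806
{Loc-2, Loc-4}: service cost 875
Among all 6 size-2 choices, {Loc-1, Loc-4} is lowest.

Choose Loc-1 and Loc-4; total service cost 787.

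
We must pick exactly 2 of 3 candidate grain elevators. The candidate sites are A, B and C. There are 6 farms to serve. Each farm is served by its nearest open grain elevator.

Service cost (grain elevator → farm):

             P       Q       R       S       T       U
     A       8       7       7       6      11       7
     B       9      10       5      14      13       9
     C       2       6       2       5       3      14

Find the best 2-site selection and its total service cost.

Choose A and C; total service cost 25.

With exactly 2 open, each farm uses its cheapest among the chosen.
{A, C}: P→C 2, Q→C 6, R→C 2, S→C 5, T→C 3, U→A 7. Service cost 25.
{B, C}: service cost 27
{A, B}: service cost 44
Among all 3 size-2 choices, {A, C} is lowest.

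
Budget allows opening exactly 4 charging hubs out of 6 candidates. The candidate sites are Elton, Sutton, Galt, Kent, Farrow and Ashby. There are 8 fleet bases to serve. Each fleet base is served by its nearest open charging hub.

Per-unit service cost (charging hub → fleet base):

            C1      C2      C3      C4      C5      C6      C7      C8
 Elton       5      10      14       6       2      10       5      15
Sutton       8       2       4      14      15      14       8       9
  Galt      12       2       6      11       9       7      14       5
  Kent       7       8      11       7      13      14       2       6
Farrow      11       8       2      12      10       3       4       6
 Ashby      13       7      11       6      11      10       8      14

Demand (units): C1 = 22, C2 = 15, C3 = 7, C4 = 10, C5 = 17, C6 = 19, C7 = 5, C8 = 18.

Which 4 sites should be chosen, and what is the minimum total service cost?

With exactly 4 open, each fleet base uses its cheapest among the chosen.
{Elton, Galt, Kent, Farrow}: C1→Elton 5·22=110, C2→Galt 2·15=30, C3→Farrow 2·7=14, C4→Elton 6·10=60, C5→Elton 2·17=34, C6→Farrow 3·19=57, C7→Kent 2·5=10, C8→Galt 5·18=90. Service cost 405.
{Elton, Sutton, Galt, Farrow}: service cost 415
{Elton, Galt, Farrow, Ashby}: service cost 415
Among all 15 size-4 choices, {Elton, Galt, Kent, Farrow} is lowest.

Choose Elton, Galt, Kent and Farrow; total service cost 405.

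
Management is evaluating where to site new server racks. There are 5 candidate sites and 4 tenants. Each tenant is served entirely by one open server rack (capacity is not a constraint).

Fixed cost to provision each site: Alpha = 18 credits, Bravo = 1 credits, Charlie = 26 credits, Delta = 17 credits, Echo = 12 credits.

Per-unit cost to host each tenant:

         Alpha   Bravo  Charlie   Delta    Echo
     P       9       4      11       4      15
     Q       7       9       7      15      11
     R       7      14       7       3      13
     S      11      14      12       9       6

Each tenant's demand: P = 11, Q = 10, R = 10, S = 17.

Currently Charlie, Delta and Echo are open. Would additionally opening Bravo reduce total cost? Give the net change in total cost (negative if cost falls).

Current service cost with {Charlie, Delta, Echo}: 246.
Adding Bravo: each tenant re-picks its cheapest; new service cost 246, saving 0.
Extra fixed cost: 1. Net change = 1 − 0 = 1.
(Totals: 301 → 302.)

No — net change +1 (cost rises by 1).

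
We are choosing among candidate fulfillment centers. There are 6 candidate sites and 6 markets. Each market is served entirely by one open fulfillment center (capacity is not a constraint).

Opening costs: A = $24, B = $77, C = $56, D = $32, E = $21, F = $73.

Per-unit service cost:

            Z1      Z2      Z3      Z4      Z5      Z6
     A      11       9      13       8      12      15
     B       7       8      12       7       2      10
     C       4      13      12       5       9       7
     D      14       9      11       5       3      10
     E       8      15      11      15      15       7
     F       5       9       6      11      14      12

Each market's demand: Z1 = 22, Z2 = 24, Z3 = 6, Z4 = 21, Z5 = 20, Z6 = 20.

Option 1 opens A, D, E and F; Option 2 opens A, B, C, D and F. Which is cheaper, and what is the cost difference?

Option 1 is cheaper by 46.

Option 1: {A, D, E, F}: Z1→F 5·22=110, Z2→A 9·24=216, Z3→F 6·6=36, Z4→D 5·21=105, Z5→D 3·20=60, Z6→E 7·20=140. Service 667; fixed 150; total 817.
Option 2: {A, B, C, D, F}: Z1→C 4·22=88, Z2→B 8·24=192, Z3→F 6·6=36, Z4→C 5·21=105, Z5→B 2·20=40, Z6→C 7·20=140. Service 601; fixed 262; total 863.
Difference: |817 − 863| = 46.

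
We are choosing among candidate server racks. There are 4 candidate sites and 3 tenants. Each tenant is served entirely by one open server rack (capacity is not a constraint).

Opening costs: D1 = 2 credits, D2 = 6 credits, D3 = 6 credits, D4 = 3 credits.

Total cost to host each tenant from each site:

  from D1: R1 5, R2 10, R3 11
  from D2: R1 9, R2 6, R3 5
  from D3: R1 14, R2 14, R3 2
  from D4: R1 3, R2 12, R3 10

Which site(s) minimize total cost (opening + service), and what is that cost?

For any fixed open set, each tenant goes to its cheapest open site; total = fixed + service.
{D2, D4}: R1→D4 3, R2→D2 6, R3→D2 5. Service 14; fixed 9; total 23.
{D1, D2}: service 16 + fixed 8 = 24
{D1, D2, D4}: R1→D4 3, R2→D2 6, R3→D2 5. Service 14; fixed 11; total 25.
{D1, D2, D3, D4}: service 11 + fixed 17 = 28
No other subset beats 23.

Open D2 and D4; minimum total cost 23.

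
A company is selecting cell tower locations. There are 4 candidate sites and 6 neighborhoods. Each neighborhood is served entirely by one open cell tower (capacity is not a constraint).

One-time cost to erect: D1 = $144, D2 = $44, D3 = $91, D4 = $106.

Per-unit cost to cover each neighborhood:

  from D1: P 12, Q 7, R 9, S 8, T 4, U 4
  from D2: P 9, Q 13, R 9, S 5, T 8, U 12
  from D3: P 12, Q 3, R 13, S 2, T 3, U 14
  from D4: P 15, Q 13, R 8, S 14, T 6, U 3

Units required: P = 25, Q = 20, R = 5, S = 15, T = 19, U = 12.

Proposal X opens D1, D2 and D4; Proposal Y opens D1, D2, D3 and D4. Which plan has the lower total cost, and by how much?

Proposal X: {D1, D2, D4}: P→D2 9·25=225, Q→D1 7·20=140, R→D4 8·5=40, S→D2 5·15=75, T→D1 4·19=76, U→D4 3·12=36. Service 592; fixed 294; total 886.
Proposal Y: {D1, D2, D3, D4}: P→D2 9·25=225, Q→D3 3·20=60, R→D4 8·5=40, S→D3 2·15=30, T→D3 3·19=57, U→D4 3·12=36. Service 448; fixed 385; total 833.
Difference: |886 − 833| = 53.

Proposal Y is cheaper by 53.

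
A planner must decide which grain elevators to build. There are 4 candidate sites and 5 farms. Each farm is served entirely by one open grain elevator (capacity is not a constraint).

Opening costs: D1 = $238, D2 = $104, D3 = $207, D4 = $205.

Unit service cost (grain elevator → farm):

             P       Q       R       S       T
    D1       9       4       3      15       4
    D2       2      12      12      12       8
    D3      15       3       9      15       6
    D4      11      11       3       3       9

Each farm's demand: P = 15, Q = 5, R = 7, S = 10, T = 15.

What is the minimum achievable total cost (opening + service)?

Minimum total cost: 518

For any fixed open set, each farm goes to its cheapest open site; total = fixed + service.
{D2}: P→D2 2·15=30, Q→D2 12·5=60, R→D2 12·7=84, S→D2 12·10=120, T→D2 8·15=120. Service 414; fixed 104; total 518.
{D2, D4}: service 256 + fixed 309 = 565
{D1, D2}: service 251 + fixed 342 = 593
{D1, D2, D3, D4}: service 156 + fixed 754 = 910
(All 15 nonempty subsets were checked; D2 only is lowest.)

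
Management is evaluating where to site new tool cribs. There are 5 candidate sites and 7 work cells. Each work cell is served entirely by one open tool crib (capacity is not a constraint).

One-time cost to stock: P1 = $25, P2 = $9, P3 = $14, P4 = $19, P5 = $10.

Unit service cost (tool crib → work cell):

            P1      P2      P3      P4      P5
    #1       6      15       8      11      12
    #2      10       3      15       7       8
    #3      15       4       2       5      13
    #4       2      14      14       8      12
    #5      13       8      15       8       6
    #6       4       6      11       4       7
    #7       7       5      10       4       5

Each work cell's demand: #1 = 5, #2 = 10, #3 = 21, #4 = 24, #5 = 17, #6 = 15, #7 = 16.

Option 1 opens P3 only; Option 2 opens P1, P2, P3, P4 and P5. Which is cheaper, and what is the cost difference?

Option 2 is cheaper by 709.

Option 1: {P3}: #1→P3 8·5=40, #2→P3 15·10=150, #3→P3 2·21=42, #4→P3 14·24=336, #5→P3 15·17=255, #6→P3 11·15=165, #7→P3 10·16=160. Service 1148; fixed 14; total 1162.
Option 2: {P1, P2, P3, P4, P5}: #1→P1 6·5=30, #2→P2 3·10=30, #3→P3 2·21=42, #4→P1 2·24=48, #5→P5 6·17=102, #6→P1 4·15=60, #7→P4 4·16=64. Service 376; fixed 77; total 453.
Difference: |1162 − 453| = 709.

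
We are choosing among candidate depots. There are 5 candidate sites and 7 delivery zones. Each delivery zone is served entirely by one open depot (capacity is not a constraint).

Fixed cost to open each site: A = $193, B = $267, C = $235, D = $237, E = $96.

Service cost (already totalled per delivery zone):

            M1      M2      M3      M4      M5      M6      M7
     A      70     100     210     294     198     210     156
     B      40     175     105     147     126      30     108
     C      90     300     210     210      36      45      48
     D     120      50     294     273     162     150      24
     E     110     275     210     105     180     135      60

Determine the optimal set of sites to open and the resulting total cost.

Open B only; minimum total cost 998.

For any fixed open set, each delivery zone goes to its cheapest open site; total = fixed + service.
{B}: M1→B 40, M2→B 175, M3→B 105, M4→B 147, M5→B 126, M6→B 30, M7→B 108. Service 731; fixed 267; total 998.
{B, E}: M1→B 40, M2→B 175, M3→B 105, M4→E 105, M5→B 126, M6→B 30, M7→E 60. Service 641; fixed 363; total 1004.
{B, D}: service 522 + fixed 504 = 1026
{A, B, C, D, E}: M1→B 40, M2→D 50, M3→B 105, M4→E 105, M5→C 36, M6→B 30, M7→D 24. Service 390; fixed 1028; total 1418.
No other subset beats 998.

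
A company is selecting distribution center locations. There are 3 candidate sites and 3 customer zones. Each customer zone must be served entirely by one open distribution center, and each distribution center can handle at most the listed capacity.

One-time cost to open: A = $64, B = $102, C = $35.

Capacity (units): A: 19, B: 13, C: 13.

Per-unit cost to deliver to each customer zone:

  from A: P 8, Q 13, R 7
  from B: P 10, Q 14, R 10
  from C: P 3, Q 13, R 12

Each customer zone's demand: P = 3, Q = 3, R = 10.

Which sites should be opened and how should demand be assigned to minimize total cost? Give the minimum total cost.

Minimum total cost: 197

Open {A}: P→A 8·3=24, Q→A 13·3=39, R→A 7·10=70.
Loads: A carries 16/19. Service 133; fixed 64; total 197.
Next best feasible plan costs 217.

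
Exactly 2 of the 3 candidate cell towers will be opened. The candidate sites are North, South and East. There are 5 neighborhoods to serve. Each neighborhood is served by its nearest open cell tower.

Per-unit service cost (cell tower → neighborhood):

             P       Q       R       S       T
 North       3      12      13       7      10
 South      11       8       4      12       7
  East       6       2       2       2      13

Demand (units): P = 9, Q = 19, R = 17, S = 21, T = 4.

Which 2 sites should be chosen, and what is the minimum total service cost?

With exactly 2 open, each neighborhood uses its cheapest among the chosen.
{North, East}: P→North 3·9=27, Q→East 2·19=38, R→East 2·17=34, S→East 2·21=42, T→North 10·4=40. Service cost 181.
{South, East}: service cost 196
{North, South}: service cost 422
Among all 3 size-2 choices, {North, East} is lowest.

Choose North and East; total service cost 181.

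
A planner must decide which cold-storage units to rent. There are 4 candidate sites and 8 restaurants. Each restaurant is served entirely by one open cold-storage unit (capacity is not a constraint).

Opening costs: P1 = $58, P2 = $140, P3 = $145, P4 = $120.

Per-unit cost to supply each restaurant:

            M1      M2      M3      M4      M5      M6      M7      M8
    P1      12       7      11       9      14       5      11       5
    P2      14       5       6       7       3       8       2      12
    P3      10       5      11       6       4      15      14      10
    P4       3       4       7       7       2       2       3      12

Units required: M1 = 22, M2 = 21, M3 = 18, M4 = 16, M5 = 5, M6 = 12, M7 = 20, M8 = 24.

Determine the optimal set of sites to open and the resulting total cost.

Open P1 and P4; minimum total cost 780.

For any fixed open set, each restaurant goes to its cheapest open site; total = fixed + service.
{P1, P4}: M1→P4 3·22=66, M2→P4 4·21=84, M3→P4 7·18=126, M4→P4 7·16=112, M5→P4 2·5=10, M6→P4 2·12=24, M7→P4 3·20=60, M8→P1 5·24=120. Service 602; fixed 178; total 780.
{P1, P2, P4}: M1→P4 3·22=66, M2→P4 4·21=84, M3→P2 6·18=108, M4→P2 7·16=112, M5→P4 2·5=10, M6→P4 2·12=24, M7→P2 2·20=40, M8→P1 5·24=120. Service 564; fixed 318; total 882.
{P4}: service 770 + fixed 120 = 890
{P1, P2, P3, P4}: service 548 + fixed 463 = 1011
No other subset beats 780.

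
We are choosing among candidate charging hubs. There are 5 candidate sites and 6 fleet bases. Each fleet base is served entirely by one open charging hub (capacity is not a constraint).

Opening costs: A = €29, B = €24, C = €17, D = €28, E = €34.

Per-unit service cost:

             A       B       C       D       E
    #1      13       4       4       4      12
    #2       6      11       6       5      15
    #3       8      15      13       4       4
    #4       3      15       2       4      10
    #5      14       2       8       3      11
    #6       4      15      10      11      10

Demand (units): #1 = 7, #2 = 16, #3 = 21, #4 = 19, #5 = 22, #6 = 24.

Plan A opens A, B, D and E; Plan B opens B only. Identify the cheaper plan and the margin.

Plan A: {A, B, D, E}: #1→B 4·7=28, #2→D 5·16=80, #3→D 4·21=84, #4→A 3·19=57, #5→B 2·22=44, #6→A 4·24=96. Service 389; fixed 115; total 504.
Plan B: {B}: #1→B 4·7=28, #2→B 11·16=176, #3→B 15·21=315, #4→B 15·19=285, #5→B 2·22=44, #6→B 15·24=360. Service 1208; fixed 24; total 1232.
Difference: |504 − 1232| = 728.

Plan A is cheaper by 728.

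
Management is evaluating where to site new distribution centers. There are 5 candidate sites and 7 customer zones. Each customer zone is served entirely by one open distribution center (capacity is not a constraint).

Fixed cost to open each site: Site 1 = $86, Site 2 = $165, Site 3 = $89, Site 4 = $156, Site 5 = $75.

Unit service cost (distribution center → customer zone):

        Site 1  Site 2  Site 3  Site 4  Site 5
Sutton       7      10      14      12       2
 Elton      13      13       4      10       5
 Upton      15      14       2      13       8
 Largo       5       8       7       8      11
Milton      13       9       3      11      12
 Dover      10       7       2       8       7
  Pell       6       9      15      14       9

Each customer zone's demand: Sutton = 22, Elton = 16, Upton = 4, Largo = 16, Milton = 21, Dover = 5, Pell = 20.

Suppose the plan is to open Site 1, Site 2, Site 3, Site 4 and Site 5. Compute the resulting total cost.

Each customer zone is assigned to its cheapest site among the open ones.
{Site 1, Site 2, Site 3, Site 4, Site 5}: Sutton→Site 5 2·22=44, Elton→Site 3 4·16=64, Upton→Site 3 2·4=8, Largo→Site 1 5·16=80, Milton→Site 3 3·21=63, Dover→Site 3 2·5=10, Pell→Site 1 6·20=120. Service 389; fixed 571; total 960.

Total cost: 960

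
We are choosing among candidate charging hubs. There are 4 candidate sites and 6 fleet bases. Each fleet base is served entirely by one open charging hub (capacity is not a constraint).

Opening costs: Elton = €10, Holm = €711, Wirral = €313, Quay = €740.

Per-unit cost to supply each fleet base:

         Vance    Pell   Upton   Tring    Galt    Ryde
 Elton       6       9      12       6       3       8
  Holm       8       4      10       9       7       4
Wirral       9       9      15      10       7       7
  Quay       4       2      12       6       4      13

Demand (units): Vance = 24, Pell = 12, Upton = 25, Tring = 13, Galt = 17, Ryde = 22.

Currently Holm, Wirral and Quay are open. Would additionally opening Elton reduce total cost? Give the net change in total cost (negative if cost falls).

Yes — net change −7 (cost falls by 7).

Current service cost with {Holm, Wirral, Quay}: 604.
Adding Elton: each fleet base re-picks its cheapest; new service cost 587, saving 17.
Extra fixed cost: 10. Net change = 10 − 17 = -7.
(Totals: 2368 → 2361.)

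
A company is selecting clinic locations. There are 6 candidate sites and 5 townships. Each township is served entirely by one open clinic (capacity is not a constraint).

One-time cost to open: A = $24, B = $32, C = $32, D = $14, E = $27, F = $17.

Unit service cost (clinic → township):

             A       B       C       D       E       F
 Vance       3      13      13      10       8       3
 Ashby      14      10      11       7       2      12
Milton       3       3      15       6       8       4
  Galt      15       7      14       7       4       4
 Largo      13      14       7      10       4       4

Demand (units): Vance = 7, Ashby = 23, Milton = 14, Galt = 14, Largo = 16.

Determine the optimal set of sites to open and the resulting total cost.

For any fixed open set, each township goes to its cheapest open site; total = fixed + service.
{A, E}: Vance→A 3·7=21, Ashby→E 2·23=46, Milton→A 3·14=42, Galt→E 4·14=56, Largo→E 4·16=64. Service 229; fixed 51; total 280.
{E, F}: service 243 + fixed 44 = 287
{A, D, E}: service 229 + fixed 65 = 294
{A, B, C, D, E, F}: service 229 + fixed 146 = 375
No other subset beats 280.

Open A and E; minimum total cost 280.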